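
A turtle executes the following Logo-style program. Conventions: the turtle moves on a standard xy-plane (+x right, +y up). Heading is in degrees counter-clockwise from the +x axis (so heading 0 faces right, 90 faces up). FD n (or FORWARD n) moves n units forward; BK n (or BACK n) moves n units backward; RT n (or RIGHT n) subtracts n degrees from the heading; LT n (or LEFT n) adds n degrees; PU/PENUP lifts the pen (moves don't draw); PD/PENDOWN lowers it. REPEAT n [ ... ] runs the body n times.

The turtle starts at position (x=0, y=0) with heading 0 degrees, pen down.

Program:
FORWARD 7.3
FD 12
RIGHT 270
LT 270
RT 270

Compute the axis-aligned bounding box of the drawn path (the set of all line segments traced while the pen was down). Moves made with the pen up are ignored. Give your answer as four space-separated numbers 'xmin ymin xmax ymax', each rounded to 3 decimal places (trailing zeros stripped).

Answer: 0 0 19.3 0

Derivation:
Executing turtle program step by step:
Start: pos=(0,0), heading=0, pen down
FD 7.3: (0,0) -> (7.3,0) [heading=0, draw]
FD 12: (7.3,0) -> (19.3,0) [heading=0, draw]
RT 270: heading 0 -> 90
LT 270: heading 90 -> 0
RT 270: heading 0 -> 90
Final: pos=(19.3,0), heading=90, 2 segment(s) drawn

Segment endpoints: x in {0, 7.3, 19.3}, y in {0}
xmin=0, ymin=0, xmax=19.3, ymax=0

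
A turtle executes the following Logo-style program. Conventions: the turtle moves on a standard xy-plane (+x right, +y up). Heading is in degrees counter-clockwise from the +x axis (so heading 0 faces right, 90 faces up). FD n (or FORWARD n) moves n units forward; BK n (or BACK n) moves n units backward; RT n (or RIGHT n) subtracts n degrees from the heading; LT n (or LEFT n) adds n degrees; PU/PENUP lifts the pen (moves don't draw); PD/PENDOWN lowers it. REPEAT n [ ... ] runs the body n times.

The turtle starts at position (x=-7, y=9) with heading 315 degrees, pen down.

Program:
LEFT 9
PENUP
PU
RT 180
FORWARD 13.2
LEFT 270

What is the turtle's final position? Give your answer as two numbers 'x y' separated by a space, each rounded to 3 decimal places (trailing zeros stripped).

Executing turtle program step by step:
Start: pos=(-7,9), heading=315, pen down
LT 9: heading 315 -> 324
PU: pen up
PU: pen up
RT 180: heading 324 -> 144
FD 13.2: (-7,9) -> (-17.679,16.759) [heading=144, move]
LT 270: heading 144 -> 54
Final: pos=(-17.679,16.759), heading=54, 0 segment(s) drawn

Answer: -17.679 16.759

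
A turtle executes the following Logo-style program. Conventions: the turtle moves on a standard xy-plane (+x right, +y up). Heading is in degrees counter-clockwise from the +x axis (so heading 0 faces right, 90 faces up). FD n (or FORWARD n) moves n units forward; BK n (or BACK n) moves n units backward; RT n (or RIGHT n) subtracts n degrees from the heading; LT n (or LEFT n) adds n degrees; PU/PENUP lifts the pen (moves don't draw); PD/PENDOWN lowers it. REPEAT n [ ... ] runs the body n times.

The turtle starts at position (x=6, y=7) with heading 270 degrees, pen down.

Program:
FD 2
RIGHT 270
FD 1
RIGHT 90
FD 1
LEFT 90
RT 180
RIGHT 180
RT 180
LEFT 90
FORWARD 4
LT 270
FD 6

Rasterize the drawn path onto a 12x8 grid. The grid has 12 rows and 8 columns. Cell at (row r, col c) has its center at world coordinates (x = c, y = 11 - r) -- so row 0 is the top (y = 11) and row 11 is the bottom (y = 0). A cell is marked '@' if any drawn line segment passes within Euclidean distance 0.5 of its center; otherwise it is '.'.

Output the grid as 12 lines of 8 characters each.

Answer: ........
........
........
........
......@.
......@.
......@@
.......@
.......@
.......@
.......@
.@@@@@@@

Derivation:
Segment 0: (6,7) -> (6,5)
Segment 1: (6,5) -> (7,5)
Segment 2: (7,5) -> (7,4)
Segment 3: (7,4) -> (7,0)
Segment 4: (7,0) -> (1,-0)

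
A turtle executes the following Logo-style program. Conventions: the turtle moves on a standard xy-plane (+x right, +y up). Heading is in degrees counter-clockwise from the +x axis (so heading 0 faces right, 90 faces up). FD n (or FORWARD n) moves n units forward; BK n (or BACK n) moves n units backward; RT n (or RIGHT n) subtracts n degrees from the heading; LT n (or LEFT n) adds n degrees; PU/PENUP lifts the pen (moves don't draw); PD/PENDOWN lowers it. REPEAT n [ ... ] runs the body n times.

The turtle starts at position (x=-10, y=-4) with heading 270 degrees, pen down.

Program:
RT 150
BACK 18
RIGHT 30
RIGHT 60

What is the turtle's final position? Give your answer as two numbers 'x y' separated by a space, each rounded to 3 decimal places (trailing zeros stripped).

Executing turtle program step by step:
Start: pos=(-10,-4), heading=270, pen down
RT 150: heading 270 -> 120
BK 18: (-10,-4) -> (-1,-19.588) [heading=120, draw]
RT 30: heading 120 -> 90
RT 60: heading 90 -> 30
Final: pos=(-1,-19.588), heading=30, 1 segment(s) drawn

Answer: -1 -19.588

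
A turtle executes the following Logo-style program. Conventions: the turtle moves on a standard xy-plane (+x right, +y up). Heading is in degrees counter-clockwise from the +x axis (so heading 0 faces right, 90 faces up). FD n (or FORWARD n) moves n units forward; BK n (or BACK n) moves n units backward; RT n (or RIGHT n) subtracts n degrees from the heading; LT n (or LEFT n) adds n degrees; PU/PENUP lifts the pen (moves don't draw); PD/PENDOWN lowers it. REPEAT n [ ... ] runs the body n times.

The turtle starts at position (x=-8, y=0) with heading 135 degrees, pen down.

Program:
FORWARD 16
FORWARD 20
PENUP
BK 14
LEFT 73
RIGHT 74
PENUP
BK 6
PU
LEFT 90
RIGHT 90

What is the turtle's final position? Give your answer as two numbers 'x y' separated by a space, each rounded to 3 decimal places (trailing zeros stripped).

Answer: -19.388 11.24

Derivation:
Executing turtle program step by step:
Start: pos=(-8,0), heading=135, pen down
FD 16: (-8,0) -> (-19.314,11.314) [heading=135, draw]
FD 20: (-19.314,11.314) -> (-33.456,25.456) [heading=135, draw]
PU: pen up
BK 14: (-33.456,25.456) -> (-23.556,15.556) [heading=135, move]
LT 73: heading 135 -> 208
RT 74: heading 208 -> 134
PU: pen up
BK 6: (-23.556,15.556) -> (-19.388,11.24) [heading=134, move]
PU: pen up
LT 90: heading 134 -> 224
RT 90: heading 224 -> 134
Final: pos=(-19.388,11.24), heading=134, 2 segment(s) drawn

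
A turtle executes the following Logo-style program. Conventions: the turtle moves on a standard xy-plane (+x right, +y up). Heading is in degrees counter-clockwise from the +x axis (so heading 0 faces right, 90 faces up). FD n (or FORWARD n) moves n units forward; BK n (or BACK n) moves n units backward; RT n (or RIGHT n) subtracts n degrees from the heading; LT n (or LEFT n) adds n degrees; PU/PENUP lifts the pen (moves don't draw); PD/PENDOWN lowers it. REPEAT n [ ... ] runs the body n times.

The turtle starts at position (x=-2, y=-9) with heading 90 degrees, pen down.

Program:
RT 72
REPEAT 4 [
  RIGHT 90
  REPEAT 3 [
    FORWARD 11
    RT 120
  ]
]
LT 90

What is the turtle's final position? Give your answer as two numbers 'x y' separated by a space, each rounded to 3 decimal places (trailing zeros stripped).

Executing turtle program step by step:
Start: pos=(-2,-9), heading=90, pen down
RT 72: heading 90 -> 18
REPEAT 4 [
  -- iteration 1/4 --
  RT 90: heading 18 -> 288
  REPEAT 3 [
    -- iteration 1/3 --
    FD 11: (-2,-9) -> (1.399,-19.462) [heading=288, draw]
    RT 120: heading 288 -> 168
    -- iteration 2/3 --
    FD 11: (1.399,-19.462) -> (-9.36,-17.175) [heading=168, draw]
    RT 120: heading 168 -> 48
    -- iteration 3/3 --
    FD 11: (-9.36,-17.175) -> (-2,-9) [heading=48, draw]
    RT 120: heading 48 -> 288
  ]
  -- iteration 2/4 --
  RT 90: heading 288 -> 198
  REPEAT 3 [
    -- iteration 1/3 --
    FD 11: (-2,-9) -> (-12.462,-12.399) [heading=198, draw]
    RT 120: heading 198 -> 78
    -- iteration 2/3 --
    FD 11: (-12.462,-12.399) -> (-10.175,-1.64) [heading=78, draw]
    RT 120: heading 78 -> 318
    -- iteration 3/3 --
    FD 11: (-10.175,-1.64) -> (-2,-9) [heading=318, draw]
    RT 120: heading 318 -> 198
  ]
  -- iteration 3/4 --
  RT 90: heading 198 -> 108
  REPEAT 3 [
    -- iteration 1/3 --
    FD 11: (-2,-9) -> (-5.399,1.462) [heading=108, draw]
    RT 120: heading 108 -> 348
    -- iteration 2/3 --
    FD 11: (-5.399,1.462) -> (5.36,-0.825) [heading=348, draw]
    RT 120: heading 348 -> 228
    -- iteration 3/3 --
    FD 11: (5.36,-0.825) -> (-2,-9) [heading=228, draw]
    RT 120: heading 228 -> 108
  ]
  -- iteration 4/4 --
  RT 90: heading 108 -> 18
  REPEAT 3 [
    -- iteration 1/3 --
    FD 11: (-2,-9) -> (8.462,-5.601) [heading=18, draw]
    RT 120: heading 18 -> 258
    -- iteration 2/3 --
    FD 11: (8.462,-5.601) -> (6.175,-16.36) [heading=258, draw]
    RT 120: heading 258 -> 138
    -- iteration 3/3 --
    FD 11: (6.175,-16.36) -> (-2,-9) [heading=138, draw]
    RT 120: heading 138 -> 18
  ]
]
LT 90: heading 18 -> 108
Final: pos=(-2,-9), heading=108, 12 segment(s) drawn

Answer: -2 -9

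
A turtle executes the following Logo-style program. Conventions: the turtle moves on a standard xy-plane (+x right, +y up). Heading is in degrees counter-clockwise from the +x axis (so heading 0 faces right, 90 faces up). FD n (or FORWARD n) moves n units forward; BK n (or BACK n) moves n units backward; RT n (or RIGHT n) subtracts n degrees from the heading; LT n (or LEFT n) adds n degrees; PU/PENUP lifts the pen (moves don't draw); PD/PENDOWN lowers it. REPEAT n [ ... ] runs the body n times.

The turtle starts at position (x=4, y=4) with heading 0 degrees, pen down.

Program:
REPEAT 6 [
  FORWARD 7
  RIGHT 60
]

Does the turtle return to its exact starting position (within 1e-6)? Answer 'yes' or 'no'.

Executing turtle program step by step:
Start: pos=(4,4), heading=0, pen down
REPEAT 6 [
  -- iteration 1/6 --
  FD 7: (4,4) -> (11,4) [heading=0, draw]
  RT 60: heading 0 -> 300
  -- iteration 2/6 --
  FD 7: (11,4) -> (14.5,-2.062) [heading=300, draw]
  RT 60: heading 300 -> 240
  -- iteration 3/6 --
  FD 7: (14.5,-2.062) -> (11,-8.124) [heading=240, draw]
  RT 60: heading 240 -> 180
  -- iteration 4/6 --
  FD 7: (11,-8.124) -> (4,-8.124) [heading=180, draw]
  RT 60: heading 180 -> 120
  -- iteration 5/6 --
  FD 7: (4,-8.124) -> (0.5,-2.062) [heading=120, draw]
  RT 60: heading 120 -> 60
  -- iteration 6/6 --
  FD 7: (0.5,-2.062) -> (4,4) [heading=60, draw]
  RT 60: heading 60 -> 0
]
Final: pos=(4,4), heading=0, 6 segment(s) drawn

Start position: (4, 4)
Final position: (4, 4)
Distance = 0; < 1e-6 -> CLOSED

Answer: yes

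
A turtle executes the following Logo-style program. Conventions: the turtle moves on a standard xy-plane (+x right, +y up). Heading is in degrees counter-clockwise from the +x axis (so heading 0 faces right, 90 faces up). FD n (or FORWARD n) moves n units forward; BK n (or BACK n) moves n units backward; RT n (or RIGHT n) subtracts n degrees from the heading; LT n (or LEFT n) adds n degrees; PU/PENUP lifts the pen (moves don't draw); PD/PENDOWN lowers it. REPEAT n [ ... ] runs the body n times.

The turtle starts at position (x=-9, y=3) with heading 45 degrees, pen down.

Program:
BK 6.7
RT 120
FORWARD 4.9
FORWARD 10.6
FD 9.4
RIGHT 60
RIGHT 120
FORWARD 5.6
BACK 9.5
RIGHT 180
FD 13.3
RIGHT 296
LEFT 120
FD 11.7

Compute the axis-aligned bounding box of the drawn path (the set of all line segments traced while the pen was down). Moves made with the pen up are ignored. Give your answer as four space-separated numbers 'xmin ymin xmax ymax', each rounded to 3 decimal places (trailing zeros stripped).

Answer: -13.738 -42.403 -2.841 3

Derivation:
Executing turtle program step by step:
Start: pos=(-9,3), heading=45, pen down
BK 6.7: (-9,3) -> (-13.738,-1.738) [heading=45, draw]
RT 120: heading 45 -> 285
FD 4.9: (-13.738,-1.738) -> (-12.469,-6.471) [heading=285, draw]
FD 10.6: (-12.469,-6.471) -> (-9.726,-16.709) [heading=285, draw]
FD 9.4: (-9.726,-16.709) -> (-7.293,-25.789) [heading=285, draw]
RT 60: heading 285 -> 225
RT 120: heading 225 -> 105
FD 5.6: (-7.293,-25.789) -> (-8.742,-20.38) [heading=105, draw]
BK 9.5: (-8.742,-20.38) -> (-6.284,-29.556) [heading=105, draw]
RT 180: heading 105 -> 285
FD 13.3: (-6.284,-29.556) -> (-2.841,-42.403) [heading=285, draw]
RT 296: heading 285 -> 349
LT 120: heading 349 -> 109
FD 11.7: (-2.841,-42.403) -> (-6.65,-31.341) [heading=109, draw]
Final: pos=(-6.65,-31.341), heading=109, 8 segment(s) drawn

Segment endpoints: x in {-13.738, -12.469, -9.726, -9, -8.742, -7.293, -6.65, -6.284, -2.841}, y in {-42.403, -31.341, -29.556, -25.789, -20.38, -16.709, -6.471, -1.738, 3}
xmin=-13.738, ymin=-42.403, xmax=-2.841, ymax=3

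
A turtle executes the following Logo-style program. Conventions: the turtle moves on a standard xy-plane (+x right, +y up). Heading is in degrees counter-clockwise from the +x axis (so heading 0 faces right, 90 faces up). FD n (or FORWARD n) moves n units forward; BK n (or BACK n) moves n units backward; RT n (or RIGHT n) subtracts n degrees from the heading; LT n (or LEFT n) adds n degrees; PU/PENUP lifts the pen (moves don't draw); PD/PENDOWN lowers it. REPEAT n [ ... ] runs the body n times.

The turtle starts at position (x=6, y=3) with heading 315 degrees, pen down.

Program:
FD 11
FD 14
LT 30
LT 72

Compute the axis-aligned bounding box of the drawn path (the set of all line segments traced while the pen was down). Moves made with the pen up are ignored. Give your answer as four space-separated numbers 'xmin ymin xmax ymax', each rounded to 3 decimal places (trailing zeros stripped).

Executing turtle program step by step:
Start: pos=(6,3), heading=315, pen down
FD 11: (6,3) -> (13.778,-4.778) [heading=315, draw]
FD 14: (13.778,-4.778) -> (23.678,-14.678) [heading=315, draw]
LT 30: heading 315 -> 345
LT 72: heading 345 -> 57
Final: pos=(23.678,-14.678), heading=57, 2 segment(s) drawn

Segment endpoints: x in {6, 13.778, 23.678}, y in {-14.678, -4.778, 3}
xmin=6, ymin=-14.678, xmax=23.678, ymax=3

Answer: 6 -14.678 23.678 3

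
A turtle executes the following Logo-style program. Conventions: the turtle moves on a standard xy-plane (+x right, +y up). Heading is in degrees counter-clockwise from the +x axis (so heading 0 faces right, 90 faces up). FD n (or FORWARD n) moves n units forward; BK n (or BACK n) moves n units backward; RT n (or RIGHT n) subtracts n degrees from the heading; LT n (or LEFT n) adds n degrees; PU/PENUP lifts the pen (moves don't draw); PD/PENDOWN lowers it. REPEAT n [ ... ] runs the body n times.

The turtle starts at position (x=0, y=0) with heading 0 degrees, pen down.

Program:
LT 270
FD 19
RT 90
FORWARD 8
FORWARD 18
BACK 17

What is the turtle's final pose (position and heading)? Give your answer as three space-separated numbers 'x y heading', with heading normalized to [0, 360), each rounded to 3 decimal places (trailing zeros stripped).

Answer: -9 -19 180

Derivation:
Executing turtle program step by step:
Start: pos=(0,0), heading=0, pen down
LT 270: heading 0 -> 270
FD 19: (0,0) -> (0,-19) [heading=270, draw]
RT 90: heading 270 -> 180
FD 8: (0,-19) -> (-8,-19) [heading=180, draw]
FD 18: (-8,-19) -> (-26,-19) [heading=180, draw]
BK 17: (-26,-19) -> (-9,-19) [heading=180, draw]
Final: pos=(-9,-19), heading=180, 4 segment(s) drawn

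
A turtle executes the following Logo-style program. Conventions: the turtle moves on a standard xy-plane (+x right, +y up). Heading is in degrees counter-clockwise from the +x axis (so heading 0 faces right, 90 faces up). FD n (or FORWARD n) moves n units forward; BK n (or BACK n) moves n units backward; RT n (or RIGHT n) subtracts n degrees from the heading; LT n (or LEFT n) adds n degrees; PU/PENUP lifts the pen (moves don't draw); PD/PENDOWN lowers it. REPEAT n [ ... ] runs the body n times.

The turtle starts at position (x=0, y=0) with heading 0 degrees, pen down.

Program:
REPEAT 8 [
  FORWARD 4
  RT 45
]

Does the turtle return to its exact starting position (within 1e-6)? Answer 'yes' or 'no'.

Answer: yes

Derivation:
Executing turtle program step by step:
Start: pos=(0,0), heading=0, pen down
REPEAT 8 [
  -- iteration 1/8 --
  FD 4: (0,0) -> (4,0) [heading=0, draw]
  RT 45: heading 0 -> 315
  -- iteration 2/8 --
  FD 4: (4,0) -> (6.828,-2.828) [heading=315, draw]
  RT 45: heading 315 -> 270
  -- iteration 3/8 --
  FD 4: (6.828,-2.828) -> (6.828,-6.828) [heading=270, draw]
  RT 45: heading 270 -> 225
  -- iteration 4/8 --
  FD 4: (6.828,-6.828) -> (4,-9.657) [heading=225, draw]
  RT 45: heading 225 -> 180
  -- iteration 5/8 --
  FD 4: (4,-9.657) -> (0,-9.657) [heading=180, draw]
  RT 45: heading 180 -> 135
  -- iteration 6/8 --
  FD 4: (0,-9.657) -> (-2.828,-6.828) [heading=135, draw]
  RT 45: heading 135 -> 90
  -- iteration 7/8 --
  FD 4: (-2.828,-6.828) -> (-2.828,-2.828) [heading=90, draw]
  RT 45: heading 90 -> 45
  -- iteration 8/8 --
  FD 4: (-2.828,-2.828) -> (0,0) [heading=45, draw]
  RT 45: heading 45 -> 0
]
Final: pos=(0,0), heading=0, 8 segment(s) drawn

Start position: (0, 0)
Final position: (0, 0)
Distance = 0; < 1e-6 -> CLOSED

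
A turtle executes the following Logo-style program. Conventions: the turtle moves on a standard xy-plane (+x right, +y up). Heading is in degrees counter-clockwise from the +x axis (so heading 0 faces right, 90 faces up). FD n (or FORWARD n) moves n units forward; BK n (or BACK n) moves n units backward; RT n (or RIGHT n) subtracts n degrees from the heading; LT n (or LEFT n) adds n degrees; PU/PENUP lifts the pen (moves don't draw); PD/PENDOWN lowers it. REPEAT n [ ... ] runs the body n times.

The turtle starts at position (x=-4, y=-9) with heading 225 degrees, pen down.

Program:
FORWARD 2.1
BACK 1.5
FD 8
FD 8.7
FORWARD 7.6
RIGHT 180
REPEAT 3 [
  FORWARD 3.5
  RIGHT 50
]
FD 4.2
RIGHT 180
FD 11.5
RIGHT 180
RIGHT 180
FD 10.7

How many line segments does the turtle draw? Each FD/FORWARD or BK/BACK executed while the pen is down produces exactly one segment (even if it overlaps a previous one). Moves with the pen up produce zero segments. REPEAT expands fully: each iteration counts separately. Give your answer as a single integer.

Answer: 11

Derivation:
Executing turtle program step by step:
Start: pos=(-4,-9), heading=225, pen down
FD 2.1: (-4,-9) -> (-5.485,-10.485) [heading=225, draw]
BK 1.5: (-5.485,-10.485) -> (-4.424,-9.424) [heading=225, draw]
FD 8: (-4.424,-9.424) -> (-10.081,-15.081) [heading=225, draw]
FD 8.7: (-10.081,-15.081) -> (-16.233,-21.233) [heading=225, draw]
FD 7.6: (-16.233,-21.233) -> (-21.607,-26.607) [heading=225, draw]
RT 180: heading 225 -> 45
REPEAT 3 [
  -- iteration 1/3 --
  FD 3.5: (-21.607,-26.607) -> (-19.132,-24.132) [heading=45, draw]
  RT 50: heading 45 -> 355
  -- iteration 2/3 --
  FD 3.5: (-19.132,-24.132) -> (-15.645,-24.437) [heading=355, draw]
  RT 50: heading 355 -> 305
  -- iteration 3/3 --
  FD 3.5: (-15.645,-24.437) -> (-13.638,-27.304) [heading=305, draw]
  RT 50: heading 305 -> 255
]
FD 4.2: (-13.638,-27.304) -> (-14.725,-31.361) [heading=255, draw]
RT 180: heading 255 -> 75
FD 11.5: (-14.725,-31.361) -> (-11.749,-20.253) [heading=75, draw]
RT 180: heading 75 -> 255
RT 180: heading 255 -> 75
FD 10.7: (-11.749,-20.253) -> (-8.979,-9.917) [heading=75, draw]
Final: pos=(-8.979,-9.917), heading=75, 11 segment(s) drawn
Segments drawn: 11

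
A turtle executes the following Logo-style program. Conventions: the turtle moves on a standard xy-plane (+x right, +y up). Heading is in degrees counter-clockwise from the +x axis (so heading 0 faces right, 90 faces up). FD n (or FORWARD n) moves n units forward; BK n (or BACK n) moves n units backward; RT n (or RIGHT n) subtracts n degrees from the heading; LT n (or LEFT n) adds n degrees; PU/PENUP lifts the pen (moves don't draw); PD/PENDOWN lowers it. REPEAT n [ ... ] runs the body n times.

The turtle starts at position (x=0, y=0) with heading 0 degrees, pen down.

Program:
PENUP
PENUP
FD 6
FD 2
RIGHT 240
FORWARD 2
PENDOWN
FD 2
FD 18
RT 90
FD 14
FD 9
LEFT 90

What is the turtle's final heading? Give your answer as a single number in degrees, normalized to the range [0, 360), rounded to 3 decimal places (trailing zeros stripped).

Executing turtle program step by step:
Start: pos=(0,0), heading=0, pen down
PU: pen up
PU: pen up
FD 6: (0,0) -> (6,0) [heading=0, move]
FD 2: (6,0) -> (8,0) [heading=0, move]
RT 240: heading 0 -> 120
FD 2: (8,0) -> (7,1.732) [heading=120, move]
PD: pen down
FD 2: (7,1.732) -> (6,3.464) [heading=120, draw]
FD 18: (6,3.464) -> (-3,19.053) [heading=120, draw]
RT 90: heading 120 -> 30
FD 14: (-3,19.053) -> (9.124,26.053) [heading=30, draw]
FD 9: (9.124,26.053) -> (16.919,30.553) [heading=30, draw]
LT 90: heading 30 -> 120
Final: pos=(16.919,30.553), heading=120, 4 segment(s) drawn

Answer: 120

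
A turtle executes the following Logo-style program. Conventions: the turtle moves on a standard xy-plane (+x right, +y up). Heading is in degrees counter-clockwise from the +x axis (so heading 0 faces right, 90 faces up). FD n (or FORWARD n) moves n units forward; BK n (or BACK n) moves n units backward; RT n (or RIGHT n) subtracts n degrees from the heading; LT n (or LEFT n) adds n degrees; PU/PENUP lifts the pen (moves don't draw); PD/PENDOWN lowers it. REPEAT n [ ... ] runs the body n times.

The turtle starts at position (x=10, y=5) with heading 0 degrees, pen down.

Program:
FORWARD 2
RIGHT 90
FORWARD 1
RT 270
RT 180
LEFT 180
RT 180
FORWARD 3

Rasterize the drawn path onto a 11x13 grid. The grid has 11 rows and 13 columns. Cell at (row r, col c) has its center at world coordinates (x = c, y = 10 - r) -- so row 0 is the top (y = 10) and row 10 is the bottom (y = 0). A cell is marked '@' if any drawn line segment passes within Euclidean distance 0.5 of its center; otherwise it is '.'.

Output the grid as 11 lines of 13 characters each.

Answer: .............
.............
.............
.............
.............
..........@@@
.........@@@@
.............
.............
.............
.............

Derivation:
Segment 0: (10,5) -> (12,5)
Segment 1: (12,5) -> (12,4)
Segment 2: (12,4) -> (9,4)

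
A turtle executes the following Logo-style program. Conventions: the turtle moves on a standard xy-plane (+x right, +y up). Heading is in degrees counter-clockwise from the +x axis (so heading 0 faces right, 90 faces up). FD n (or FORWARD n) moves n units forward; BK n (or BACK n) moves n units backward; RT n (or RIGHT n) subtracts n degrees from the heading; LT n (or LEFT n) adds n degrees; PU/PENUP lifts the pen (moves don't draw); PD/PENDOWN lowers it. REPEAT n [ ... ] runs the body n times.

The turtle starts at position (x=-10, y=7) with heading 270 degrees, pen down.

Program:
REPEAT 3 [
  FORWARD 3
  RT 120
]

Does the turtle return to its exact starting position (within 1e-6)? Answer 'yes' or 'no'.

Executing turtle program step by step:
Start: pos=(-10,7), heading=270, pen down
REPEAT 3 [
  -- iteration 1/3 --
  FD 3: (-10,7) -> (-10,4) [heading=270, draw]
  RT 120: heading 270 -> 150
  -- iteration 2/3 --
  FD 3: (-10,4) -> (-12.598,5.5) [heading=150, draw]
  RT 120: heading 150 -> 30
  -- iteration 3/3 --
  FD 3: (-12.598,5.5) -> (-10,7) [heading=30, draw]
  RT 120: heading 30 -> 270
]
Final: pos=(-10,7), heading=270, 3 segment(s) drawn

Start position: (-10, 7)
Final position: (-10, 7)
Distance = 0; < 1e-6 -> CLOSED

Answer: yes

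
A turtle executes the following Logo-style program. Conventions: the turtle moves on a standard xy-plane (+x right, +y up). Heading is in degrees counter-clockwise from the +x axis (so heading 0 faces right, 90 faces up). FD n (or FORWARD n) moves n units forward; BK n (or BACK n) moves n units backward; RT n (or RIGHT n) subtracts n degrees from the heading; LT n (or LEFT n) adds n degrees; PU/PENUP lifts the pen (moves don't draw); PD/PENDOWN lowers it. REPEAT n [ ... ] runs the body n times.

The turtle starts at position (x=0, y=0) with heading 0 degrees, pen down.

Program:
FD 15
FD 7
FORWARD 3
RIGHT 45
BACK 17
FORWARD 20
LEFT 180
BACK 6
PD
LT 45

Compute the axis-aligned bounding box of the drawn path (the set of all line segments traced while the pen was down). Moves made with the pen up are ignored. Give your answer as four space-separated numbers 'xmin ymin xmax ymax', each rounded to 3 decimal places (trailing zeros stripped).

Executing turtle program step by step:
Start: pos=(0,0), heading=0, pen down
FD 15: (0,0) -> (15,0) [heading=0, draw]
FD 7: (15,0) -> (22,0) [heading=0, draw]
FD 3: (22,0) -> (25,0) [heading=0, draw]
RT 45: heading 0 -> 315
BK 17: (25,0) -> (12.979,12.021) [heading=315, draw]
FD 20: (12.979,12.021) -> (27.121,-2.121) [heading=315, draw]
LT 180: heading 315 -> 135
BK 6: (27.121,-2.121) -> (31.364,-6.364) [heading=135, draw]
PD: pen down
LT 45: heading 135 -> 180
Final: pos=(31.364,-6.364), heading=180, 6 segment(s) drawn

Segment endpoints: x in {0, 12.979, 15, 22, 25, 27.121, 31.364}, y in {-6.364, -2.121, 0, 12.021}
xmin=0, ymin=-6.364, xmax=31.364, ymax=12.021

Answer: 0 -6.364 31.364 12.021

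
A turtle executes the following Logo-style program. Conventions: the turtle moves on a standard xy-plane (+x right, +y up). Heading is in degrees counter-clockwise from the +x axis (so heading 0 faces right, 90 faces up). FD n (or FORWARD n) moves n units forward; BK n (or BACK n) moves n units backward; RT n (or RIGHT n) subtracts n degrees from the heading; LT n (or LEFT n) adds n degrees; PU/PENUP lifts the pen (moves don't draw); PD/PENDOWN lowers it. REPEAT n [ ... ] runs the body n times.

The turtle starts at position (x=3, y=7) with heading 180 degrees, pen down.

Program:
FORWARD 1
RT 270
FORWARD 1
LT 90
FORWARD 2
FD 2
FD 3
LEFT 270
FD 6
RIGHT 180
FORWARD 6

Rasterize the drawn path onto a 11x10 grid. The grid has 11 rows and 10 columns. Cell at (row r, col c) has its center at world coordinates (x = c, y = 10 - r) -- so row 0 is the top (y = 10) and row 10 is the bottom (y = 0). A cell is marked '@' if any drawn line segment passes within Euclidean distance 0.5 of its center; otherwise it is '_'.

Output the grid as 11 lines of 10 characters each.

Answer: __________
__________
__________
__@@______
__@@@@@@@@
_________@
_________@
_________@
_________@
_________@
_________@

Derivation:
Segment 0: (3,7) -> (2,7)
Segment 1: (2,7) -> (2,6)
Segment 2: (2,6) -> (4,6)
Segment 3: (4,6) -> (6,6)
Segment 4: (6,6) -> (9,6)
Segment 5: (9,6) -> (9,0)
Segment 6: (9,0) -> (9,6)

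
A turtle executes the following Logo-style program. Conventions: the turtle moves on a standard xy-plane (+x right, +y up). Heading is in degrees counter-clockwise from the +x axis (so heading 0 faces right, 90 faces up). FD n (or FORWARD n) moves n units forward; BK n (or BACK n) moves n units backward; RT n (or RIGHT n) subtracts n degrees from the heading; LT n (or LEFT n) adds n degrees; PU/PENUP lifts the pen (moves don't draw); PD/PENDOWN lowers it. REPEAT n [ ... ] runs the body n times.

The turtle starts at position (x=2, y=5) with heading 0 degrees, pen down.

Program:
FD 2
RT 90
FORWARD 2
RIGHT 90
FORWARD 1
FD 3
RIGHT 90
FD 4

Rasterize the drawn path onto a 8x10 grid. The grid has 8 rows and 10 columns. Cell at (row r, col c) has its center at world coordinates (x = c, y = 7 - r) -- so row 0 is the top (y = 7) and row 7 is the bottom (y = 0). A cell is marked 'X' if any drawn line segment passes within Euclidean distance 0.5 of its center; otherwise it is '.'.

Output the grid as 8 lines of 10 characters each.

Answer: X.........
X.........
X.XXX.....
X...X.....
XXXXX.....
..........
..........
..........

Derivation:
Segment 0: (2,5) -> (4,5)
Segment 1: (4,5) -> (4,3)
Segment 2: (4,3) -> (3,3)
Segment 3: (3,3) -> (0,3)
Segment 4: (0,3) -> (-0,7)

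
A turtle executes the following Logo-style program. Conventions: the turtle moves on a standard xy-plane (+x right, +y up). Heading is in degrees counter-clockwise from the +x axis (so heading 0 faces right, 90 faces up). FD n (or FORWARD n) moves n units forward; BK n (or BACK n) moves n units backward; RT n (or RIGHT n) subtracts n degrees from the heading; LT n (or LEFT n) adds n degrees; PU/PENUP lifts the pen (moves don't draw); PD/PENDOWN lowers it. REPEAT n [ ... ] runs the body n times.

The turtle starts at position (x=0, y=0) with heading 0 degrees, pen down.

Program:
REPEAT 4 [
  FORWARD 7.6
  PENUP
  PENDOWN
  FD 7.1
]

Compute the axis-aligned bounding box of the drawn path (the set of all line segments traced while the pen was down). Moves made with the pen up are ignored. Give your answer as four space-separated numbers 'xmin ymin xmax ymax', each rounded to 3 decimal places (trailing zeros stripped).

Executing turtle program step by step:
Start: pos=(0,0), heading=0, pen down
REPEAT 4 [
  -- iteration 1/4 --
  FD 7.6: (0,0) -> (7.6,0) [heading=0, draw]
  PU: pen up
  PD: pen down
  FD 7.1: (7.6,0) -> (14.7,0) [heading=0, draw]
  -- iteration 2/4 --
  FD 7.6: (14.7,0) -> (22.3,0) [heading=0, draw]
  PU: pen up
  PD: pen down
  FD 7.1: (22.3,0) -> (29.4,0) [heading=0, draw]
  -- iteration 3/4 --
  FD 7.6: (29.4,0) -> (37,0) [heading=0, draw]
  PU: pen up
  PD: pen down
  FD 7.1: (37,0) -> (44.1,0) [heading=0, draw]
  -- iteration 4/4 --
  FD 7.6: (44.1,0) -> (51.7,0) [heading=0, draw]
  PU: pen up
  PD: pen down
  FD 7.1: (51.7,0) -> (58.8,0) [heading=0, draw]
]
Final: pos=(58.8,0), heading=0, 8 segment(s) drawn

Segment endpoints: x in {0, 7.6, 14.7, 22.3, 29.4, 37, 44.1, 51.7, 58.8}, y in {0}
xmin=0, ymin=0, xmax=58.8, ymax=0

Answer: 0 0 58.8 0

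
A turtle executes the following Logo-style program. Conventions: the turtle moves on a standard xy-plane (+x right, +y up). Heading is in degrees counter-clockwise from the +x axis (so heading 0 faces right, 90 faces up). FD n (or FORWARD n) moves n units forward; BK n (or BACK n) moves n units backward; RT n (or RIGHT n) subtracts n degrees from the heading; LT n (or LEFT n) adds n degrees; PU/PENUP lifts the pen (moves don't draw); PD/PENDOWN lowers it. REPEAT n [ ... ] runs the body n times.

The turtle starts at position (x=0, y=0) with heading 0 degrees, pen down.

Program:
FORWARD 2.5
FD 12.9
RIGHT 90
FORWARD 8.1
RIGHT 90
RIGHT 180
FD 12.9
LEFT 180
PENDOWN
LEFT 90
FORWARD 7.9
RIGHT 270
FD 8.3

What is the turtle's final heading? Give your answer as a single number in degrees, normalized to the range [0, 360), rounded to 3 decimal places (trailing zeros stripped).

Answer: 0

Derivation:
Executing turtle program step by step:
Start: pos=(0,0), heading=0, pen down
FD 2.5: (0,0) -> (2.5,0) [heading=0, draw]
FD 12.9: (2.5,0) -> (15.4,0) [heading=0, draw]
RT 90: heading 0 -> 270
FD 8.1: (15.4,0) -> (15.4,-8.1) [heading=270, draw]
RT 90: heading 270 -> 180
RT 180: heading 180 -> 0
FD 12.9: (15.4,-8.1) -> (28.3,-8.1) [heading=0, draw]
LT 180: heading 0 -> 180
PD: pen down
LT 90: heading 180 -> 270
FD 7.9: (28.3,-8.1) -> (28.3,-16) [heading=270, draw]
RT 270: heading 270 -> 0
FD 8.3: (28.3,-16) -> (36.6,-16) [heading=0, draw]
Final: pos=(36.6,-16), heading=0, 6 segment(s) drawn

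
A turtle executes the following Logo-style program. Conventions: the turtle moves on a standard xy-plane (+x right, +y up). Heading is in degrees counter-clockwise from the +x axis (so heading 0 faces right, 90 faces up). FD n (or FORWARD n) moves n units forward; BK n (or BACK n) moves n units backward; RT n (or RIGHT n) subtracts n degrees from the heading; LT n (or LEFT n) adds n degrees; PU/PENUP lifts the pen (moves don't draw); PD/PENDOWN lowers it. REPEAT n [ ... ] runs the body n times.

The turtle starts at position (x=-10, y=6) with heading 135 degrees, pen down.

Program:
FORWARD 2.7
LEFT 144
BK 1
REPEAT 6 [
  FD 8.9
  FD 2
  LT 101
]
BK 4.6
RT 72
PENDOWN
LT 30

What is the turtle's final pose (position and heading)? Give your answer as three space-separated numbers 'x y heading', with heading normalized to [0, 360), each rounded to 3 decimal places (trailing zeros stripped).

Executing turtle program step by step:
Start: pos=(-10,6), heading=135, pen down
FD 2.7: (-10,6) -> (-11.909,7.909) [heading=135, draw]
LT 144: heading 135 -> 279
BK 1: (-11.909,7.909) -> (-12.066,8.897) [heading=279, draw]
REPEAT 6 [
  -- iteration 1/6 --
  FD 8.9: (-12.066,8.897) -> (-10.673,0.106) [heading=279, draw]
  FD 2: (-10.673,0.106) -> (-10.36,-1.869) [heading=279, draw]
  LT 101: heading 279 -> 20
  -- iteration 2/6 --
  FD 8.9: (-10.36,-1.869) -> (-1.997,1.175) [heading=20, draw]
  FD 2: (-1.997,1.175) -> (-0.118,1.859) [heading=20, draw]
  LT 101: heading 20 -> 121
  -- iteration 3/6 --
  FD 8.9: (-0.118,1.859) -> (-4.702,9.488) [heading=121, draw]
  FD 2: (-4.702,9.488) -> (-5.732,11.202) [heading=121, draw]
  LT 101: heading 121 -> 222
  -- iteration 4/6 --
  FD 8.9: (-5.732,11.202) -> (-12.346,5.247) [heading=222, draw]
  FD 2: (-12.346,5.247) -> (-13.832,3.909) [heading=222, draw]
  LT 101: heading 222 -> 323
  -- iteration 5/6 --
  FD 8.9: (-13.832,3.909) -> (-6.724,-1.447) [heading=323, draw]
  FD 2: (-6.724,-1.447) -> (-5.127,-2.651) [heading=323, draw]
  LT 101: heading 323 -> 64
  -- iteration 6/6 --
  FD 8.9: (-5.127,-2.651) -> (-1.225,5.348) [heading=64, draw]
  FD 2: (-1.225,5.348) -> (-0.349,7.146) [heading=64, draw]
  LT 101: heading 64 -> 165
]
BK 4.6: (-0.349,7.146) -> (4.095,5.955) [heading=165, draw]
RT 72: heading 165 -> 93
PD: pen down
LT 30: heading 93 -> 123
Final: pos=(4.095,5.955), heading=123, 15 segment(s) drawn

Answer: 4.095 5.955 123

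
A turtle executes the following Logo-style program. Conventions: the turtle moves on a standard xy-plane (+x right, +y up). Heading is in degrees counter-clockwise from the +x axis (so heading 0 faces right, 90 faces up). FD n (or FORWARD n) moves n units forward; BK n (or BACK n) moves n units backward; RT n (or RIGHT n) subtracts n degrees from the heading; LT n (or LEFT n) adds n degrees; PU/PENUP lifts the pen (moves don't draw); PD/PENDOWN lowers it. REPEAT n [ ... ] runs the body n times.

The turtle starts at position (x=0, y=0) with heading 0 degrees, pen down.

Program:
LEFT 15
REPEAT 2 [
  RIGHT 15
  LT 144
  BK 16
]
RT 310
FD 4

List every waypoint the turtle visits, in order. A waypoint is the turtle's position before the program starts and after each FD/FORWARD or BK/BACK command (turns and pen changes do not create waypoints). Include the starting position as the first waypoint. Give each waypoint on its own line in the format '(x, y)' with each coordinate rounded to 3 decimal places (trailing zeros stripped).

Executing turtle program step by step:
Start: pos=(0,0), heading=0, pen down
LT 15: heading 0 -> 15
REPEAT 2 [
  -- iteration 1/2 --
  RT 15: heading 15 -> 0
  LT 144: heading 0 -> 144
  BK 16: (0,0) -> (12.944,-9.405) [heading=144, draw]
  -- iteration 2/2 --
  RT 15: heading 144 -> 129
  LT 144: heading 129 -> 273
  BK 16: (12.944,-9.405) -> (12.107,6.574) [heading=273, draw]
]
RT 310: heading 273 -> 323
FD 4: (12.107,6.574) -> (15.301,4.166) [heading=323, draw]
Final: pos=(15.301,4.166), heading=323, 3 segment(s) drawn
Waypoints (4 total):
(0, 0)
(12.944, -9.405)
(12.107, 6.574)
(15.301, 4.166)

Answer: (0, 0)
(12.944, -9.405)
(12.107, 6.574)
(15.301, 4.166)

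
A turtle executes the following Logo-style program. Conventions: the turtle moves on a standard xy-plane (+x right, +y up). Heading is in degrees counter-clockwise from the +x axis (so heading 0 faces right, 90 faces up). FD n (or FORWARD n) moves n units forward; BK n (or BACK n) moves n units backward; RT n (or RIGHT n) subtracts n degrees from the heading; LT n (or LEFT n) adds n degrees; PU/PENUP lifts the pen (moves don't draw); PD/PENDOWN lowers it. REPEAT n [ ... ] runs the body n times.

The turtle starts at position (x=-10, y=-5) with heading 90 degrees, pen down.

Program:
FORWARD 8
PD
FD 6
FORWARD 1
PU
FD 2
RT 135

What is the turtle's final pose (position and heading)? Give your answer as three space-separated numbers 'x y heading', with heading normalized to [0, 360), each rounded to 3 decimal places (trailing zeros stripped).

Answer: -10 12 315

Derivation:
Executing turtle program step by step:
Start: pos=(-10,-5), heading=90, pen down
FD 8: (-10,-5) -> (-10,3) [heading=90, draw]
PD: pen down
FD 6: (-10,3) -> (-10,9) [heading=90, draw]
FD 1: (-10,9) -> (-10,10) [heading=90, draw]
PU: pen up
FD 2: (-10,10) -> (-10,12) [heading=90, move]
RT 135: heading 90 -> 315
Final: pos=(-10,12), heading=315, 3 segment(s) drawn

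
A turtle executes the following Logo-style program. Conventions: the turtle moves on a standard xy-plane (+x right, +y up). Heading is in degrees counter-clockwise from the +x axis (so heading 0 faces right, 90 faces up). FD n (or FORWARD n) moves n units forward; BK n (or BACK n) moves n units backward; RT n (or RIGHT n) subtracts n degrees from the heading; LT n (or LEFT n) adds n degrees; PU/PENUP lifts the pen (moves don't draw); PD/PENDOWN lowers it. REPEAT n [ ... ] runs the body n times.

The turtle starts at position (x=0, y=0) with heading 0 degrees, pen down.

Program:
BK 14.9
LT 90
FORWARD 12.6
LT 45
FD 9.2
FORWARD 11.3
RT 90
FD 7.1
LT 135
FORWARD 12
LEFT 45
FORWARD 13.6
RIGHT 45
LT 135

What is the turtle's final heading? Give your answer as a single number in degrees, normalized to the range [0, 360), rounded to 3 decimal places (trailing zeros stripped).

Answer: 315

Derivation:
Executing turtle program step by step:
Start: pos=(0,0), heading=0, pen down
BK 14.9: (0,0) -> (-14.9,0) [heading=0, draw]
LT 90: heading 0 -> 90
FD 12.6: (-14.9,0) -> (-14.9,12.6) [heading=90, draw]
LT 45: heading 90 -> 135
FD 9.2: (-14.9,12.6) -> (-21.405,19.105) [heading=135, draw]
FD 11.3: (-21.405,19.105) -> (-29.396,27.096) [heading=135, draw]
RT 90: heading 135 -> 45
FD 7.1: (-29.396,27.096) -> (-24.375,32.116) [heading=45, draw]
LT 135: heading 45 -> 180
FD 12: (-24.375,32.116) -> (-36.375,32.116) [heading=180, draw]
LT 45: heading 180 -> 225
FD 13.6: (-36.375,32.116) -> (-45.992,22.499) [heading=225, draw]
RT 45: heading 225 -> 180
LT 135: heading 180 -> 315
Final: pos=(-45.992,22.499), heading=315, 7 segment(s) drawn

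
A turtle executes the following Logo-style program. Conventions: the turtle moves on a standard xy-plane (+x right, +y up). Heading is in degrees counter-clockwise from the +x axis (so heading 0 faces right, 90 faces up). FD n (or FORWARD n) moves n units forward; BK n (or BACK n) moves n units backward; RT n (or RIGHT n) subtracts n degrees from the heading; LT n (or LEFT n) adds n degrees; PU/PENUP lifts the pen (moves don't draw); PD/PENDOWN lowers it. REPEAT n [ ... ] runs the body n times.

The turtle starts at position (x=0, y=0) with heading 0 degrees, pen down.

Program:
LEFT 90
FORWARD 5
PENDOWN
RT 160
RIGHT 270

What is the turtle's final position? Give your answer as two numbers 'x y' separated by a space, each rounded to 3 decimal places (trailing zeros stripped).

Executing turtle program step by step:
Start: pos=(0,0), heading=0, pen down
LT 90: heading 0 -> 90
FD 5: (0,0) -> (0,5) [heading=90, draw]
PD: pen down
RT 160: heading 90 -> 290
RT 270: heading 290 -> 20
Final: pos=(0,5), heading=20, 1 segment(s) drawn

Answer: 0 5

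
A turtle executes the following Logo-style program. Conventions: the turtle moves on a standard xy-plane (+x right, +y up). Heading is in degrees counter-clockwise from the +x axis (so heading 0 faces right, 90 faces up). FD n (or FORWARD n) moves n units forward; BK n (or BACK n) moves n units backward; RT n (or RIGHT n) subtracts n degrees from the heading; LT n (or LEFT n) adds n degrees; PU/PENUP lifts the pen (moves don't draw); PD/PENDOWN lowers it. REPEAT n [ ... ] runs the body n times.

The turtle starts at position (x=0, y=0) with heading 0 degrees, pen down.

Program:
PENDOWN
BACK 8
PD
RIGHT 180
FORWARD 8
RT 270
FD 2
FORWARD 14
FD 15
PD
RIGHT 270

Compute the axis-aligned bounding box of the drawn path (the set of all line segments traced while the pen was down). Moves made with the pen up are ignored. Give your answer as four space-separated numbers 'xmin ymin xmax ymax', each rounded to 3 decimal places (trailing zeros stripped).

Executing turtle program step by step:
Start: pos=(0,0), heading=0, pen down
PD: pen down
BK 8: (0,0) -> (-8,0) [heading=0, draw]
PD: pen down
RT 180: heading 0 -> 180
FD 8: (-8,0) -> (-16,0) [heading=180, draw]
RT 270: heading 180 -> 270
FD 2: (-16,0) -> (-16,-2) [heading=270, draw]
FD 14: (-16,-2) -> (-16,-16) [heading=270, draw]
FD 15: (-16,-16) -> (-16,-31) [heading=270, draw]
PD: pen down
RT 270: heading 270 -> 0
Final: pos=(-16,-31), heading=0, 5 segment(s) drawn

Segment endpoints: x in {-16, -16, -16, -8, 0}, y in {-31, -16, -2, 0, 0}
xmin=-16, ymin=-31, xmax=0, ymax=0

Answer: -16 -31 0 0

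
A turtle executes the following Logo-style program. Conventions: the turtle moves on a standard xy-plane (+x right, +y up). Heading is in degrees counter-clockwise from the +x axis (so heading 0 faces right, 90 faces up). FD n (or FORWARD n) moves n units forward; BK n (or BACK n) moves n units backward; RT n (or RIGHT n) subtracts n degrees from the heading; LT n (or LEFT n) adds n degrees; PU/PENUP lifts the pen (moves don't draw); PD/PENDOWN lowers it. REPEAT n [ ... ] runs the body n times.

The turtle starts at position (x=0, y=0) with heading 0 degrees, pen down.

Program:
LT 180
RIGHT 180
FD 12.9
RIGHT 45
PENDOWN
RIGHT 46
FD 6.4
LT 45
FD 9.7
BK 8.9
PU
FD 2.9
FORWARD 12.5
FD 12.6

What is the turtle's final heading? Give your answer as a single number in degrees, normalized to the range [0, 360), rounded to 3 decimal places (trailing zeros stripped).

Answer: 314

Derivation:
Executing turtle program step by step:
Start: pos=(0,0), heading=0, pen down
LT 180: heading 0 -> 180
RT 180: heading 180 -> 0
FD 12.9: (0,0) -> (12.9,0) [heading=0, draw]
RT 45: heading 0 -> 315
PD: pen down
RT 46: heading 315 -> 269
FD 6.4: (12.9,0) -> (12.788,-6.399) [heading=269, draw]
LT 45: heading 269 -> 314
FD 9.7: (12.788,-6.399) -> (19.526,-13.377) [heading=314, draw]
BK 8.9: (19.526,-13.377) -> (13.344,-6.974) [heading=314, draw]
PU: pen up
FD 2.9: (13.344,-6.974) -> (15.359,-9.061) [heading=314, move]
FD 12.5: (15.359,-9.061) -> (24.042,-18.052) [heading=314, move]
FD 12.6: (24.042,-18.052) -> (32.794,-27.116) [heading=314, move]
Final: pos=(32.794,-27.116), heading=314, 4 segment(s) drawn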